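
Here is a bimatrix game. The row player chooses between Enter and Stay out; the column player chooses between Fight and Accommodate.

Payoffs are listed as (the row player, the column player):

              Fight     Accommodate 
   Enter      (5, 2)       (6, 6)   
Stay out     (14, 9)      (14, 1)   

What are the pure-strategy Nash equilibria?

(Stay out, Fight)

(Enter, Fight): the row player prefers Stay out (14 > 5); the column player prefers Accommodate (6 > 2) — not an equilibrium.
(Enter, Accommodate): the row player prefers Stay out (14 > 6) — not an equilibrium.
(Stay out, Fight): the row player gets 14 ≥ 5 from Enter, and the column player gets 9 ≥ 1 from Accommodate — Nash equilibrium.
(Stay out, Accommodate): the column player prefers Fight (9 > 1) — not an equilibrium.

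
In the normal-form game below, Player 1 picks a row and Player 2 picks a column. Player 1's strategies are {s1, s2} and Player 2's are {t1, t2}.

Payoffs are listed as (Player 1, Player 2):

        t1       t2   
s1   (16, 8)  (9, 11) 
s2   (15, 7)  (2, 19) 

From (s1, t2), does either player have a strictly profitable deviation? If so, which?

Neither

Player 1 at (s1, t2) earns 9; deviating to s2 yields 2 — not better.
Player 2 earns 11; deviating to t1 yields 8 — not better.
Neither player can strictly improve; the profile is a Nash equilibrium.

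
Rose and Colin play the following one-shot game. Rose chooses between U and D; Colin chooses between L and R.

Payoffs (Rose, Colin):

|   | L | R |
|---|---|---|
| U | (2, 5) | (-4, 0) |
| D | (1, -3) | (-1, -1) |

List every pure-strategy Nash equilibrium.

(U, L): Rose gets 2 ≥ 1 from D, and Colin gets 5 ≥ 0 from R — Nash equilibrium.
(U, R): Rose prefers D (-1 > -4); Colin prefers L (5 > 0) — not an equilibrium.
(D, L): Rose prefers U (2 > 1); Colin prefers R (-1 > -3) — not an equilibrium.
(D, R): Rose gets -1 ≥ -4 from U, and Colin gets -1 ≥ -3 from L — Nash equilibrium.

(U, L) and (D, R)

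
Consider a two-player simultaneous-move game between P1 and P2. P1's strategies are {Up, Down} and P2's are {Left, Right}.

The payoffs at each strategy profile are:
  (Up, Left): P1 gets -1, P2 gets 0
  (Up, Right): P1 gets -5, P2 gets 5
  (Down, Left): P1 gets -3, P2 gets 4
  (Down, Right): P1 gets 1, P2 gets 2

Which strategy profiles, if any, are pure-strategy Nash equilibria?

none

(Up, Left): P2 prefers Right (5 > 0) — not an equilibrium.
(Up, Right): P1 prefers Down (1 > -5) — not an equilibrium.
(Down, Left): P1 prefers Up (-1 > -3) — not an equilibrium.
(Down, Right): P2 prefers Left (4 > 2) — not an equilibrium.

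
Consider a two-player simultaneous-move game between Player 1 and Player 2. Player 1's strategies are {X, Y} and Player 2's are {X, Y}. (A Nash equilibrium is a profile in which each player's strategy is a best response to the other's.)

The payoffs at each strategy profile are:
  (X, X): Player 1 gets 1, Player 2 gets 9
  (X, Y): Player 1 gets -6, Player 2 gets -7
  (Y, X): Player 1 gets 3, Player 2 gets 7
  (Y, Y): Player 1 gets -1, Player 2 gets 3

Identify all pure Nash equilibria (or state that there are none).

(Y, X)

(X, X): Player 1 prefers Y (3 > 1) — not an equilibrium.
(X, Y): Player 1 prefers Y (-1 > -6); Player 2 prefers X (9 > -7) — not an equilibrium.
(Y, X): Player 1 gets 3 ≥ 1 from X, and Player 2 gets 7 ≥ 3 from Y — Nash equilibrium.
(Y, Y): Player 2 prefers X (7 > 3) — not an equilibrium.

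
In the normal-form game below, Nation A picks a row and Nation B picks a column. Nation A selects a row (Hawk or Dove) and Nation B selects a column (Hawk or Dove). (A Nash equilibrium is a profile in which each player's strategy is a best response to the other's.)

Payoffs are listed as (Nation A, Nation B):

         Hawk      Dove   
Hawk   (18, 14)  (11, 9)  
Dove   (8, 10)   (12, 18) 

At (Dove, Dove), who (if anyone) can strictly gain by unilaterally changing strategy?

Nation A at (Dove, Dove) earns 12; deviating to Hawk yields 11 — not better.
Nation B earns 18; deviating to Hawk yields 10 — not better.
Neither player can strictly improve; the profile is a Nash equilibrium.

Neither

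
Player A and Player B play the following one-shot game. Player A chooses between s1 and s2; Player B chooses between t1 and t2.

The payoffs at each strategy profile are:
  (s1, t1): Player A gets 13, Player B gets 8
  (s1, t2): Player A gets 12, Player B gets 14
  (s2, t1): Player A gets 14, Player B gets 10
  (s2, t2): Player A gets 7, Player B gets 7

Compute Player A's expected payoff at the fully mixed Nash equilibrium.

77/6

First find y, the probability Player B plays t1, from Player A's indifference between s1 and s2: 13y + 12(1−y) = 14y + 7(1−y), giving y = 5/6.
Since Player A is indifferent in equilibrium, Player A's expected payoff equals the payoff from either row against (5/6, 1/6). Using s1: 13(5/6) + 12(1/6) = 77/6.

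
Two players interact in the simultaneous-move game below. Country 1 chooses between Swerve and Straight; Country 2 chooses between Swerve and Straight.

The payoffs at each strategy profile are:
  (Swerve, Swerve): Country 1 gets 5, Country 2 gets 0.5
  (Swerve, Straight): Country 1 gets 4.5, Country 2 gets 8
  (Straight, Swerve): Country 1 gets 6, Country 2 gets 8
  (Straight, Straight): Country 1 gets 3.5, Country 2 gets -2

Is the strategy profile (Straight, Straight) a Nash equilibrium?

No

At (Straight, Straight), Country 1 earns 3.5; switching to Swerve would give 4.5, so Country 1 would deviate.
Country 2 earns -2; switching to Swerve would give 8, so Country 2 would deviate.
Since at least one player can profitably deviate, this is not a Nash equilibrium.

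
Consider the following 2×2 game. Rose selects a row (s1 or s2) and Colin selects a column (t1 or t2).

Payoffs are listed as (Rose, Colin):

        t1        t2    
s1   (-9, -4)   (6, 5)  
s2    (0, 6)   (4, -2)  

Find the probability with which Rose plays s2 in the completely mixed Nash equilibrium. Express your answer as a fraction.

9/17

Let x be the probability that Rose plays s1. In a completely mixed equilibrium, Colin must be indifferent between t1 and t2.
Colin's expected payoff from t1 is −4x + 6(1−x); from t2 it is 5x − 2(1−x).
Setting these equal: −10x + 6 = 7x − 2, so x = 8/17.
Therefore Rose plays s2 with probability 1 − 8/17 = 9/17.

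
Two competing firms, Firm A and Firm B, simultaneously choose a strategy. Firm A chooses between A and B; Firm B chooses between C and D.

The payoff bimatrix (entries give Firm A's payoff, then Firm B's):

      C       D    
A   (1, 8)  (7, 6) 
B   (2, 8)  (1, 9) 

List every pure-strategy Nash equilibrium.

(A, C): Firm A prefers B (2 > 1) — not an equilibrium.
(A, D): Firm B prefers C (8 > 6) — not an equilibrium.
(B, C): Firm B prefers D (9 > 8) — not an equilibrium.
(B, D): Firm A prefers A (7 > 1) — not an equilibrium.

none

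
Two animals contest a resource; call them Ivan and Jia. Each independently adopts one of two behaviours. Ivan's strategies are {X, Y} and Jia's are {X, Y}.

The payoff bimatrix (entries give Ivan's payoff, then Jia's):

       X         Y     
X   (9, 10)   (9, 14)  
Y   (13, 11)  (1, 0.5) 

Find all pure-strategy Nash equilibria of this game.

(X, X): Ivan prefers Y (13 > 9); Jia prefers Y (14 > 10) — not an equilibrium.
(X, Y): Ivan gets 9 ≥ 1 from Y, and Jia gets 14 ≥ 10 from X — Nash equilibrium.
(Y, X): Ivan gets 13 ≥ 9 from X, and Jia gets 11 ≥ 0.5 from Y — Nash equilibrium.
(Y, Y): Ivan prefers X (9 > 1); Jia prefers X (11 > 0.5) — not an equilibrium.

(X, Y) and (Y, X)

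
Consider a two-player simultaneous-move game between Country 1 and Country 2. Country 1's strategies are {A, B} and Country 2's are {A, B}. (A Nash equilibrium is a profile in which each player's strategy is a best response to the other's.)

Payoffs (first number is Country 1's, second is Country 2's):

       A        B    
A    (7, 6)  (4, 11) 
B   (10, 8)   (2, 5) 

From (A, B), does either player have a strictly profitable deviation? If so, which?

Neither

Country 1 at (A, B) earns 4; deviating to B yields 2 — not better.
Country 2 earns 11; deviating to A yields 6 — not better.
Neither player can strictly improve; the profile is a Nash equilibrium.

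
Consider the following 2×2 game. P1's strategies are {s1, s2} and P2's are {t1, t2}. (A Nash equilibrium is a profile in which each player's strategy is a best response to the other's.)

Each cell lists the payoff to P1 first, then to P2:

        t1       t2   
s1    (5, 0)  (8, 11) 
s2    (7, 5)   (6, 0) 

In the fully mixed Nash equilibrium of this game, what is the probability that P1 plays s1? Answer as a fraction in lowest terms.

Let x be the probability that P1 plays s1. In a completely mixed equilibrium, P2 must be indifferent between t1 and t2.
P2's expected payoff from t1 is 5(1−x); from t2 it is 11x.
Setting these equal: −5x + 5 = 11x, so x = 5/16.

5/16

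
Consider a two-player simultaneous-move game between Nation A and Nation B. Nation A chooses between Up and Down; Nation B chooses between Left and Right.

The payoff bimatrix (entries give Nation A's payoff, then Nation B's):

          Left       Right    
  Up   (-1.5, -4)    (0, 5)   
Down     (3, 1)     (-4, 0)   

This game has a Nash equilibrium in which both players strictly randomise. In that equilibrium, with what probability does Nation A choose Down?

9/10

Let x be the probability that Nation A plays Up. In a completely mixed equilibrium, Nation B must be indifferent between Left and Right.
Nation B's expected payoff from Left is −4x + (1−x); from Right it is 5x.
Setting these equal: −5x + 1 = 5x, so x = 1/10.
Therefore Nation A plays Down with probability 1 − 1/10 = 9/10.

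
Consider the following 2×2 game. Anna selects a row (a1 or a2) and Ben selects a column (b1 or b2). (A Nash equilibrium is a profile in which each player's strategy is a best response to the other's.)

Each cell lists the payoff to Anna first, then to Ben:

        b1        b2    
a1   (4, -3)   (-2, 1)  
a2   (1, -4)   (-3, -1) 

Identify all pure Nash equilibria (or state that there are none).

(a1, b2)

(a1, b1): Ben prefers b2 (1 > -3) — not an equilibrium.
(a1, b2): Anna gets -2 ≥ -3 from a2, and Ben gets 1 ≥ -3 from b1 — Nash equilibrium.
(a2, b1): Anna prefers a1 (4 > 1); Ben prefers b2 (-1 > -4) — not an equilibrium.
(a2, b2): Anna prefers a1 (-2 > -3) — not an equilibrium.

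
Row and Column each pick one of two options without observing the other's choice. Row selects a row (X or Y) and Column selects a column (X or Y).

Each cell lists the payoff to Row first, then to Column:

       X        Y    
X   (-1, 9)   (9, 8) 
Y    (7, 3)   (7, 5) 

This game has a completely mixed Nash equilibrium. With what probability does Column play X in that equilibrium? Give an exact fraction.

1/5

Let c be the probability that Column plays X. In a completely mixed equilibrium, Row must be indifferent between X and Y.
Row's expected payoff from X is −c + 9(1−c); from Y it is 7c + 7(1−c).
Setting these equal: −10c + 9 = 7, so c = 1/5.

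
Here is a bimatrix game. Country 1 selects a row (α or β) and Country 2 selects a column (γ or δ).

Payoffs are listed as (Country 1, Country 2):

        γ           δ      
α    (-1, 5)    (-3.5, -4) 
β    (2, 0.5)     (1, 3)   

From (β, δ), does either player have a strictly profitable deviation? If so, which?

Country 1 at (β, δ) earns 1; deviating to α yields -3.5 — not better.
Country 2 earns 3; deviating to γ yields 0.5 — not better.
Neither player can strictly improve; the profile is a Nash equilibrium.

Neither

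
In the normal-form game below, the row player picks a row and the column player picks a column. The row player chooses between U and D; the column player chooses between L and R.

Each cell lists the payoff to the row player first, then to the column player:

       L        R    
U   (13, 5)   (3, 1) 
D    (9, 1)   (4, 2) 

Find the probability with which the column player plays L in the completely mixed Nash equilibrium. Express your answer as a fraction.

1/5

Let y be the probability that the column player plays L. In a completely mixed equilibrium, the row player must be indifferent between U and D.
The row player's expected payoff from U is 13y + 3(1−y); from D it is 9y + 4(1−y).
Setting these equal: 10y + 3 = 5y + 4, so y = 1/5.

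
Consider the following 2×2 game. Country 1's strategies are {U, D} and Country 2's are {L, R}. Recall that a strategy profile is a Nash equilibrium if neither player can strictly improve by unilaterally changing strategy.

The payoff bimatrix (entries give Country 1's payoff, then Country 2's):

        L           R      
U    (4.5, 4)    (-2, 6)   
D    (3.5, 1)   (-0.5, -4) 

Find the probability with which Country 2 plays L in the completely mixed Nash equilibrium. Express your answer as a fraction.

Let q be the probability that Country 2 plays L. In a completely mixed equilibrium, Country 1 must be indifferent between U and D.
Country 1's expected payoff from U is 4.5q − 2(1−q); from D it is 3.5q − 0.5(1−q).
Setting these equal: 6.5q − 2 = 4q − 0.5, so q = 3/5.

3/5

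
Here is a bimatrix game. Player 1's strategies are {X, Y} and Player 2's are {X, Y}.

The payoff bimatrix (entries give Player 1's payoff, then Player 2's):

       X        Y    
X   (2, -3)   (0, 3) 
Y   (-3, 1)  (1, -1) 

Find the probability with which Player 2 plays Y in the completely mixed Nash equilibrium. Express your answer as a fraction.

5/6

Let q be the probability that Player 2 plays X. In a completely mixed equilibrium, Player 1 must be indifferent between X and Y.
Player 1's expected payoff from X is 2q; from Y it is −3q + (1−q).
Setting these equal: 2q = −4q + 1, so q = 1/6.
Therefore Player 2 plays Y with probability 1 − 1/6 = 5/6.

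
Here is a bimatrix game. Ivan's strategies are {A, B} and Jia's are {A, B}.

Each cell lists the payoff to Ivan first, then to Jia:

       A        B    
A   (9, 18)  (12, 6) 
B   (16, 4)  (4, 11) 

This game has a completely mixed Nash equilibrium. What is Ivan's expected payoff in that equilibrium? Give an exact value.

52/5

First find q, the probability Jia plays A, from Ivan's indifference between A and B: 9q + 12(1−q) = 16q + 4(1−q), giving q = 8/15.
Since Ivan is indifferent in equilibrium, Ivan's expected payoff equals the payoff from either row against (8/15, 7/15). Using A: 9(8/15) + 12(7/15) = 52/5.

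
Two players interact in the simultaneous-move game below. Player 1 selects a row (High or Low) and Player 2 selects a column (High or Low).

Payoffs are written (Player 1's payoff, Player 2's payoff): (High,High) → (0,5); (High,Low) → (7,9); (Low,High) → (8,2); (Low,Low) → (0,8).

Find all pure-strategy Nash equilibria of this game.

(High, High): Player 1 prefers Low (8 > 0); Player 2 prefers Low (9 > 5) — not an equilibrium.
(High, Low): Player 1 gets 7 ≥ 0 from Low, and Player 2 gets 9 ≥ 5 from High — Nash equilibrium.
(Low, High): Player 2 prefers Low (8 > 2) — not an equilibrium.
(Low, Low): Player 1 prefers High (7 > 0) — not an equilibrium.

(High, Low)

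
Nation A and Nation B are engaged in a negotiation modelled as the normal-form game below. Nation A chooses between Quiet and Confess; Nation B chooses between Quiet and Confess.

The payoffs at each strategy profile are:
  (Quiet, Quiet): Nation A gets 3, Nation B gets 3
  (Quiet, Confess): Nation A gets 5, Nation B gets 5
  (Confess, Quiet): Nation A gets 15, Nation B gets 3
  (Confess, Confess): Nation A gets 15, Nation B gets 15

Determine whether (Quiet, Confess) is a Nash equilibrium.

At (Quiet, Confess), Nation A earns 5; switching to Confess would give 15, so Nation A would deviate.
Nation B earns 5; switching to Quiet would give 3, so Nation B has no profitable deviation.
Since at least one player can profitably deviate, this is not a Nash equilibrium.

No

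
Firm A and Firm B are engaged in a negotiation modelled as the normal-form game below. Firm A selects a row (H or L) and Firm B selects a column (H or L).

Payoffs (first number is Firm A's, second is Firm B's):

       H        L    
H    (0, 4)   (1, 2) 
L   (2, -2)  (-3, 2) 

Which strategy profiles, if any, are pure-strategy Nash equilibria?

none

(H, H): Firm A prefers L (2 > 0) — not an equilibrium.
(H, L): Firm B prefers H (4 > 2) — not an equilibrium.
(L, H): Firm B prefers L (2 > -2) — not an equilibrium.
(L, L): Firm A prefers H (1 > -3) — not an equilibrium.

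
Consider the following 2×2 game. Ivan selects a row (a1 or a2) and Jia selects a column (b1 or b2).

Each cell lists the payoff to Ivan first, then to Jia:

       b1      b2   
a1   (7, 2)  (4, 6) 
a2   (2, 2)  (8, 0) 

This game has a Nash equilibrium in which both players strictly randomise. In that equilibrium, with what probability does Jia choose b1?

Let y be the probability that Jia plays b1. In a completely mixed equilibrium, Ivan must be indifferent between a1 and a2.
Ivan's expected payoff from a1 is 7y + 4(1−y); from a2 it is 2y + 8(1−y).
Setting these equal: 3y + 4 = −6y + 8, so y = 4/9.

4/9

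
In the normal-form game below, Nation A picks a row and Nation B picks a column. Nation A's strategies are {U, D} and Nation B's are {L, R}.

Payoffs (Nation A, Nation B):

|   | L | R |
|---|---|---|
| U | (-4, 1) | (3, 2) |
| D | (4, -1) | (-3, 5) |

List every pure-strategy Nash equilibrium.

(U, L): Nation A prefers D (4 > -4); Nation B prefers R (2 > 1) — not an equilibrium.
(U, R): Nation A gets 3 ≥ -3 from D, and Nation B gets 2 ≥ 1 from L — Nash equilibrium.
(D, L): Nation B prefers R (5 > -1) — not an equilibrium.
(D, R): Nation A prefers U (3 > -3) — not an equilibrium.

(U, R)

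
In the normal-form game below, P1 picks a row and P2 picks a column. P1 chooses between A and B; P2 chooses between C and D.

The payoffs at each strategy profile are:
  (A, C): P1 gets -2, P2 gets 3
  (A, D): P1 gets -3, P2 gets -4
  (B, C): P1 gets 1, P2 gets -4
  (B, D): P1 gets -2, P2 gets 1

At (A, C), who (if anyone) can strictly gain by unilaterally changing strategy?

P1 at (A, C) earns -2; deviating to B yields 1 — a strict improvement.
P2 earns 3; deviating to D yields -4 — not better.
Only P1 has a strictly profitable deviation.

P1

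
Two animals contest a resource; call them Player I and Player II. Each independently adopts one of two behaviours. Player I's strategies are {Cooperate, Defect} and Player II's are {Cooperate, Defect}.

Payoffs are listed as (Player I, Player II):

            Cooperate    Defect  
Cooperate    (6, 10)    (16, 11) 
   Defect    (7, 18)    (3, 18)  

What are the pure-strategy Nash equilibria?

(Cooperate, Defect) and (Defect, Cooperate)

(Cooperate, Cooperate): Player I prefers Defect (7 > 6); Player II prefers Defect (11 > 10) — not an equilibrium.
(Cooperate, Defect): Player I gets 16 ≥ 3 from Defect, and Player II gets 11 ≥ 10 from Cooperate — Nash equilibrium.
(Defect, Cooperate): Player I gets 7 ≥ 6 from Cooperate, and Player II gets 18 ≥ 18 from Defect — Nash equilibrium.
(Defect, Defect): Player I prefers Cooperate (16 > 3) — not an equilibrium.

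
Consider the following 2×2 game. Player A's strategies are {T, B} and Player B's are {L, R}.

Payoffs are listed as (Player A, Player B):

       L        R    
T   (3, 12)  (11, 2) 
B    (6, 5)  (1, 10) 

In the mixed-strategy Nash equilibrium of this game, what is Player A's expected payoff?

63/13

First find q, the probability Player B plays L, from Player A's indifference between T and B: 3q + 11(1−q) = 6q + (1−q), giving q = 10/13.
Since Player A is indifferent in equilibrium, Player A's expected payoff equals the payoff from either row against (10/13, 3/13). Using T: 3(10/13) + 11(3/13) = 63/13.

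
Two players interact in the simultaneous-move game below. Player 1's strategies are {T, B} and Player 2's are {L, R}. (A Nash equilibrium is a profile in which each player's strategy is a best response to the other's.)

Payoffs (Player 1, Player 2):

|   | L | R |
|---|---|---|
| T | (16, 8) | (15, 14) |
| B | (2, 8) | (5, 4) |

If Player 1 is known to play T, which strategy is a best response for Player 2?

R

Against T, Player 2 earns 8 from L and 14 from R.
So R is the best response.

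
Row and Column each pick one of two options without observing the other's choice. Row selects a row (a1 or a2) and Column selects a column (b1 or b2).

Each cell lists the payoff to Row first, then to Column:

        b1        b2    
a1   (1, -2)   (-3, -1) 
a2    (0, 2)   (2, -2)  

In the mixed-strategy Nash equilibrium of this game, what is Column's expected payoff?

First find p, the probability Row plays a1, from Column's indifference between b1 and b2: −2p + 2(1−p) = −p − 2(1−p), giving p = 4/5.
Since Column is indifferent in equilibrium, Column's expected payoff equals the payoff from either column against (4/5, 1/5). Using b1: −2(4/5) + 2(1/5) = -6/5.

-6/5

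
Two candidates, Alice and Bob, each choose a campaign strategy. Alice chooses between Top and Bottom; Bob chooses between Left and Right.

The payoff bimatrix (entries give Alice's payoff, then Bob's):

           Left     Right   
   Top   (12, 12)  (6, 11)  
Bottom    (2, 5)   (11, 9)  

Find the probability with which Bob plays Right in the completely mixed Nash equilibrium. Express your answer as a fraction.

Let q be the probability that Bob plays Left. In a completely mixed equilibrium, Alice must be indifferent between Top and Bottom.
Alice's expected payoff from Top is 12q + 6(1−q); from Bottom it is 2q + 11(1−q).
Setting these equal: 6q + 6 = −9q + 11, so q = 1/3.
Therefore Bob plays Right with probability 1 − 1/3 = 2/3.

2/3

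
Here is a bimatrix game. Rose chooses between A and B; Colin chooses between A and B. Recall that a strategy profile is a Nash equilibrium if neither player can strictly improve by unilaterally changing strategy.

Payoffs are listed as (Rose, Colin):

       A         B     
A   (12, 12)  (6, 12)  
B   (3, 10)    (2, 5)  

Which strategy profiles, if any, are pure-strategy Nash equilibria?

(A, A): Rose gets 12 ≥ 3 from B, and Colin gets 12 ≥ 12 from B — Nash equilibrium.
(A, B): Rose gets 6 ≥ 2 from B, and Colin gets 12 ≥ 12 from A — Nash equilibrium.
(B, A): Rose prefers A (12 > 3) — not an equilibrium.
(B, B): Rose prefers A (6 > 2); Colin prefers A (10 > 5) — not an equilibrium.

(A, A) and (A, B)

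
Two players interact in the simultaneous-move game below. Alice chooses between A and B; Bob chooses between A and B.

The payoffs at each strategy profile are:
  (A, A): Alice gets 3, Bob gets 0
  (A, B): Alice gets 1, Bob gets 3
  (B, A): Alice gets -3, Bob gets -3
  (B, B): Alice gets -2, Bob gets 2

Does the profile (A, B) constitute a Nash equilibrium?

Yes

At (A, B), Alice earns 1; switching to B would give -2, so Alice has no profitable deviation.
Bob earns 3; switching to A would give 0, so Bob has no profitable deviation.
Neither player can gain by a unilateral deviation, so this profile is a Nash equilibrium.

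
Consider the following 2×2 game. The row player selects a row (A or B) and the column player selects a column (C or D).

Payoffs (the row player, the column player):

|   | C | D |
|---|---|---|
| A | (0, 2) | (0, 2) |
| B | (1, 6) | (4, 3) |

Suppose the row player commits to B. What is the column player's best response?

C

Against B, the column player earns 6 from C and 3 from D.
So C is the best response.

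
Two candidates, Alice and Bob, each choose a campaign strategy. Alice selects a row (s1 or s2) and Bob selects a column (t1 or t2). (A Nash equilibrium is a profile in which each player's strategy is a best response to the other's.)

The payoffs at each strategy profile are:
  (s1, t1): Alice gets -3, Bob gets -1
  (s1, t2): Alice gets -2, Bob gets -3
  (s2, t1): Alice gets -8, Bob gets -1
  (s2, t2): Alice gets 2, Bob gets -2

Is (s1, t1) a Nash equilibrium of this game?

At (s1, t1), Alice earns -3; switching to s2 would give -8, so Alice has no profitable deviation.
Bob earns -1; switching to t2 would give -3, so Bob has no profitable deviation.
Neither player can gain by a unilateral deviation, so this profile is a Nash equilibrium.

Yes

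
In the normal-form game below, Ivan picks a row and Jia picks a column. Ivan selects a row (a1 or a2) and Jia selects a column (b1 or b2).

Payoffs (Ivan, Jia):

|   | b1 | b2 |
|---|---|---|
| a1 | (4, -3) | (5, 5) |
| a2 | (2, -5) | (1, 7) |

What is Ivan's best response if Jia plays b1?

Against b1, Ivan earns 4 from a1 and 2 from a2.
So a1 is the best response.

a1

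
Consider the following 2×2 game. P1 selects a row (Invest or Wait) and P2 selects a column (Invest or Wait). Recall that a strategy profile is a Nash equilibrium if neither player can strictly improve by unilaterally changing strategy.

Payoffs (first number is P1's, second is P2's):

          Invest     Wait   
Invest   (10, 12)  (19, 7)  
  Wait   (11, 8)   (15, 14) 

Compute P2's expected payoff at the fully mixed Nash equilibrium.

First find x, the probability P1 plays Invest, from P2's indifference between Invest and Wait: 12x + 8(1−x) = 7x + 14(1−x), giving x = 6/11.
Since P2 is indifferent in equilibrium, P2's expected payoff equals the payoff from either column against (6/11, 5/11). Using Invest: 12(6/11) + 8(5/11) = 112/11.

112/11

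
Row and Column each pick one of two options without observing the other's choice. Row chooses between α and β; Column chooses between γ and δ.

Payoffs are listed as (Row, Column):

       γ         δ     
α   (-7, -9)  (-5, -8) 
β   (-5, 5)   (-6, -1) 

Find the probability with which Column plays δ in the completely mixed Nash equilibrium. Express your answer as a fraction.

Let c be the probability that Column plays γ. In a completely mixed equilibrium, Row must be indifferent between α and β.
Row's expected payoff from α is −7c − 5(1−c); from β it is −5c − 6(1−c).
Setting these equal: −2c − 5 = c − 6, so c = 1/3.
Therefore Column plays δ with probability 1 − 1/3 = 2/3.

2/3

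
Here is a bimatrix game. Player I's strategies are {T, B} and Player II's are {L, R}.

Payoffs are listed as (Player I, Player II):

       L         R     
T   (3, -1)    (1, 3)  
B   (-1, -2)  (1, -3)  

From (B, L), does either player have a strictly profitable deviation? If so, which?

Player I

Player I at (B, L) earns -1; deviating to T yields 3 — a strict improvement.
Player II earns -2; deviating to R yields -3 — not better.
Only Player I has a strictly profitable deviation.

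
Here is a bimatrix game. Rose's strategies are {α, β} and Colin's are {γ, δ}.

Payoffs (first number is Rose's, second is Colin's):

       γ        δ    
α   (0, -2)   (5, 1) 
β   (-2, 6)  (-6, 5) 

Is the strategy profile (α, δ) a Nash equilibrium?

At (α, δ), Rose earns 5; switching to β would give -6, so Rose has no profitable deviation.
Colin earns 1; switching to γ would give -2, so Colin has no profitable deviation.
Neither player can gain by a unilateral deviation, so this profile is a Nash equilibrium.

Yes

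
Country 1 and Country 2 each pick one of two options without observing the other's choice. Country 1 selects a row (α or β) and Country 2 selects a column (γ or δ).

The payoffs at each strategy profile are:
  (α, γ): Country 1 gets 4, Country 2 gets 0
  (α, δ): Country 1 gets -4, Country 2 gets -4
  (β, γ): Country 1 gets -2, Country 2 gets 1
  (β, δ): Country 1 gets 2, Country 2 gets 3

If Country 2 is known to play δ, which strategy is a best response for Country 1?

β

Against δ, Country 1 earns -4 from α and 2 from β.
So β is the best response.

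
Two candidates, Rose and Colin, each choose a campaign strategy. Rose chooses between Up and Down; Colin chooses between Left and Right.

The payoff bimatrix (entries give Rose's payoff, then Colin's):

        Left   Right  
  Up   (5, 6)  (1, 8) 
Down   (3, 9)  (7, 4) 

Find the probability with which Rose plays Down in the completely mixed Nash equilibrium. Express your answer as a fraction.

Let x be the probability that Rose plays Up. In a completely mixed equilibrium, Colin must be indifferent between Left and Right.
Colin's expected payoff from Left is 6x + 9(1−x); from Right it is 8x + 4(1−x).
Setting these equal: −3x + 9 = 4x + 4, so x = 5/7.
Therefore Rose plays Down with probability 1 − 5/7 = 2/7.

2/7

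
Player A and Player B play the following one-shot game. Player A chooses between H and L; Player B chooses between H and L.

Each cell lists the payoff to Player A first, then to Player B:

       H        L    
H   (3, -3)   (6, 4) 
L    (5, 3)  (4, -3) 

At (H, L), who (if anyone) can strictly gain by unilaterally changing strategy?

Player A at (H, L) earns 6; deviating to L yields 4 — not better.
Player B earns 4; deviating to H yields -3 — not better.
Neither player can strictly improve; the profile is a Nash equilibrium.

Neither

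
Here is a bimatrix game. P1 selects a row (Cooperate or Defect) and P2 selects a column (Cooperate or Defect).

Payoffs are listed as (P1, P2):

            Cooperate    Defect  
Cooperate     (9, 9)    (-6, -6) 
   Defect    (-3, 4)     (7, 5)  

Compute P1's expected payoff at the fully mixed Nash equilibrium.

9/5

First find y, the probability P2 plays Cooperate, from P1's indifference between Cooperate and Defect: 9y − 6(1−y) = −3y + 7(1−y), giving y = 13/25.
Since P1 is indifferent in equilibrium, P1's expected payoff equals the payoff from either row against (13/25, 12/25). Using Cooperate: 9(13/25) − 6(12/25) = 9/5.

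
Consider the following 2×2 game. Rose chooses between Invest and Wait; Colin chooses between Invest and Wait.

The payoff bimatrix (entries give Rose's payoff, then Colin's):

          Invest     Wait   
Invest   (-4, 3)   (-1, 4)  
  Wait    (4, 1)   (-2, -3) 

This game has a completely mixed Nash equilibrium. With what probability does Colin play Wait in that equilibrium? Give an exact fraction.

Let q be the probability that Colin plays Invest. In a completely mixed equilibrium, Rose must be indifferent between Invest and Wait.
Rose's expected payoff from Invest is −4q − (1−q); from Wait it is 4q − 2(1−q).
Setting these equal: −3q − 1 = 6q − 2, so q = 1/9.
Therefore Colin plays Wait with probability 1 − 1/9 = 8/9.

8/9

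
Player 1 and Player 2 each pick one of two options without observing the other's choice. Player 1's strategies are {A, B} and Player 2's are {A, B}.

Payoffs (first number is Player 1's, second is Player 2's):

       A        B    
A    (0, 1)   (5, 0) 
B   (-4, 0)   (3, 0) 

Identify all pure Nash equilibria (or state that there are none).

(A, A): Player 1 gets 0 ≥ -4 from B, and Player 2 gets 1 ≥ 0 from B — Nash equilibrium.
(A, B): Player 2 prefers A (1 > 0) — not an equilibrium.
(B, A): Player 1 prefers A (0 > -4) — not an equilibrium.
(B, B): Player 1 prefers A (5 > 3) — not an equilibrium.

(A, A)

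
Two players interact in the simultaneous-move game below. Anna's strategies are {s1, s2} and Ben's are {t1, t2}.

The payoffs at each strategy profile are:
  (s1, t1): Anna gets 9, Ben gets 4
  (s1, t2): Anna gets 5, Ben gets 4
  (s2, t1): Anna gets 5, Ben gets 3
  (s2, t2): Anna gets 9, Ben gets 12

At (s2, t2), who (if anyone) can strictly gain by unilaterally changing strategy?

Neither

Anna at (s2, t2) earns 9; deviating to s1 yields 5 — not better.
Ben earns 12; deviating to t1 yields 3 — not better.
Neither player can strictly improve; the profile is a Nash equilibrium.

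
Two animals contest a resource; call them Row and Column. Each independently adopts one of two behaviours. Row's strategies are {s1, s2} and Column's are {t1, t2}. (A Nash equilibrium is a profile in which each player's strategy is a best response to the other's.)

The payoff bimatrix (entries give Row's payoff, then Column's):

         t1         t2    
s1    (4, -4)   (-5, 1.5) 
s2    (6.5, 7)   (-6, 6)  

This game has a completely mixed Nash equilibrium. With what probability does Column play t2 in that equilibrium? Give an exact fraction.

Let c be the probability that Column plays t1. In a completely mixed equilibrium, Row must be indifferent between s1 and s2.
Row's expected payoff from s1 is 4c − 5(1−c); from s2 it is 6.5c − 6(1−c).
Setting these equal: 9c − 5 = 12.5c − 6, so c = 2/7.
Therefore Column plays t2 with probability 1 − 2/7 = 5/7.

5/7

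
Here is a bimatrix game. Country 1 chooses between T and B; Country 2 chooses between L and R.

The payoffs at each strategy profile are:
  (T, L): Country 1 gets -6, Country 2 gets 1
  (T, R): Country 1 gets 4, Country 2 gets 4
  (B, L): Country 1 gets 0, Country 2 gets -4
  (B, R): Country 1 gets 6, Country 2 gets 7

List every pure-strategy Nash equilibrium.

(T, L): Country 1 prefers B (0 > -6); Country 2 prefers R (4 > 1) — not an equilibrium.
(T, R): Country 1 prefers B (6 > 4) — not an equilibrium.
(B, L): Country 2 prefers R (7 > -4) — not an equilibrium.
(B, R): Country 1 gets 6 ≥ 4 from T, and Country 2 gets 7 ≥ -4 from L — Nash equilibrium.

(B, R)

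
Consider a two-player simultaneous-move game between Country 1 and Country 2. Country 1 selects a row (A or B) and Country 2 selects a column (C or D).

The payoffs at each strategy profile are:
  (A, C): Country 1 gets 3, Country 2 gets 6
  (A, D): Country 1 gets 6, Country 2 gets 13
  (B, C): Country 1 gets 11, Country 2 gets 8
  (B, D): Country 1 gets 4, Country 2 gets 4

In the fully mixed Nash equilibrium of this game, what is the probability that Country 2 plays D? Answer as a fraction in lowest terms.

4/5

Let q be the probability that Country 2 plays C. In a completely mixed equilibrium, Country 1 must be indifferent between A and B.
Country 1's expected payoff from A is 3q + 6(1−q); from B it is 11q + 4(1−q).
Setting these equal: −3q + 6 = 7q + 4, so q = 1/5.
Therefore Country 2 plays D with probability 1 − 1/5 = 4/5.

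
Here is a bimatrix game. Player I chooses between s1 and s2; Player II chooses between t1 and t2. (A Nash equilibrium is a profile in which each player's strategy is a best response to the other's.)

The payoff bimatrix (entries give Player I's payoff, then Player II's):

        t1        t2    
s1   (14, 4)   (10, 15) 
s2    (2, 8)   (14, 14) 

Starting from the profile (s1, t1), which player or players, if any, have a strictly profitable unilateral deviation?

Player II

Player I at (s1, t1) earns 14; deviating to s2 yields 2 — not better.
Player II earns 4; deviating to t2 yields 15 — a strict improvement.
Only Player II has a strictly profitable deviation.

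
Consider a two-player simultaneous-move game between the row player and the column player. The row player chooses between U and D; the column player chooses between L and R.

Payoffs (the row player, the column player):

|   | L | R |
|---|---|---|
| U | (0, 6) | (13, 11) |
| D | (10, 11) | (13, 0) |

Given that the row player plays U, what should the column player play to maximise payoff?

R

Against U, the column player earns 6 from L and 11 from R.
So R is the best response.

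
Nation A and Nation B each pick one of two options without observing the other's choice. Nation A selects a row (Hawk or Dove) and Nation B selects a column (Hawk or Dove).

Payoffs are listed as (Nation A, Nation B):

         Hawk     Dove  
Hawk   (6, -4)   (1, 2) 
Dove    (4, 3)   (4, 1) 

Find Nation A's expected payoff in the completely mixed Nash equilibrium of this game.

First find y, the probability Nation B plays Hawk, from Nation A's indifference between Hawk and Dove: 6y + (1−y) = 4y + 4(1−y), giving y = 3/5.
Since Nation A is indifferent in equilibrium, Nation A's expected payoff equals the payoff from either row against (3/5, 2/5). Using Hawk: 6(3/5) + (2/5) = 4.

4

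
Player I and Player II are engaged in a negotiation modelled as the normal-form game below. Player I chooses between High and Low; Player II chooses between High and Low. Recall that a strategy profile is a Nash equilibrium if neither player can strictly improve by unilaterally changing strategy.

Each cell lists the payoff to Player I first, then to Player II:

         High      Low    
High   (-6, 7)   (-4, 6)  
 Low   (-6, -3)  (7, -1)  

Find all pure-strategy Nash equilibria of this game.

(High, High) and (Low, Low)

(High, High): Player I gets -6 ≥ -6 from Low, and Player II gets 7 ≥ 6 from Low — Nash equilibrium.
(High, Low): Player I prefers Low (7 > -4); Player II prefers High (7 > 6) — not an equilibrium.
(Low, High): Player II prefers Low (-1 > -3) — not an equilibrium.
(Low, Low): Player I gets 7 ≥ -4 from High, and Player II gets -1 ≥ -3 from High — Nash equilibrium.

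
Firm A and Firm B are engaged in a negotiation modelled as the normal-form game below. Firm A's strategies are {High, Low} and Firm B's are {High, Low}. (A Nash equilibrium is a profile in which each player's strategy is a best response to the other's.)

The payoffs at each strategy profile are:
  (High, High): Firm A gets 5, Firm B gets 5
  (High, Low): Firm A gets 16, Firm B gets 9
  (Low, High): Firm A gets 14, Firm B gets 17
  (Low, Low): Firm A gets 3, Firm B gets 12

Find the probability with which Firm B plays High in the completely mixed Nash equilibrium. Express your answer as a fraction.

13/22

Let c be the probability that Firm B plays High. In a completely mixed equilibrium, Firm A must be indifferent between High and Low.
Firm A's expected payoff from High is 5c + 16(1−c); from Low it is 14c + 3(1−c).
Setting these equal: −11c + 16 = 11c + 3, so c = 13/22.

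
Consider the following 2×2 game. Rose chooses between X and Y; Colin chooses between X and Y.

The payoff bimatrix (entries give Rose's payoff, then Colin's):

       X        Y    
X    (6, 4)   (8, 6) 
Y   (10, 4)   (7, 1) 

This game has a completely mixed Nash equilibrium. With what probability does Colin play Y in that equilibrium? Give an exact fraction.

Let c be the probability that Colin plays X. In a completely mixed equilibrium, Rose must be indifferent between X and Y.
Rose's expected payoff from X is 6c + 8(1−c); from Y it is 10c + 7(1−c).
Setting these equal: −2c + 8 = 3c + 7, so c = 1/5.
Therefore Colin plays Y with probability 1 − 1/5 = 4/5.

4/5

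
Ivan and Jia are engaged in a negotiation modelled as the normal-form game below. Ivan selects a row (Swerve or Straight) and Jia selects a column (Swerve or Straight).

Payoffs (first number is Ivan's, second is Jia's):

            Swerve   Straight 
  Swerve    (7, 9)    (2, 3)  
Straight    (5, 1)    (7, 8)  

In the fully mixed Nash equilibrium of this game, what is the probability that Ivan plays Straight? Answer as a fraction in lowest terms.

6/13

Let p be the probability that Ivan plays Swerve. In a completely mixed equilibrium, Jia must be indifferent between Swerve and Straight.
Jia's expected payoff from Swerve is 9p + (1−p); from Straight it is 3p + 8(1−p).
Setting these equal: 8p + 1 = −5p + 8, so p = 7/13.
Therefore Ivan plays Straight with probability 1 − 7/13 = 6/13.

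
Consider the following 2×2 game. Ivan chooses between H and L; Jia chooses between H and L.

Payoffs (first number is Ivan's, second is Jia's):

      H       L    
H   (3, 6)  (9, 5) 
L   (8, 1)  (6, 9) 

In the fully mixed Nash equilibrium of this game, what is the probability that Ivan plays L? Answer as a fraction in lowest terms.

Let r be the probability that Ivan plays H. In a completely mixed equilibrium, Jia must be indifferent between H and L.
Jia's expected payoff from H is 6r + (1−r); from L it is 5r + 9(1−r).
Setting these equal: 5r + 1 = −4r + 9, so r = 8/9.
Therefore Ivan plays L with probability 1 − 8/9 = 1/9.

1/9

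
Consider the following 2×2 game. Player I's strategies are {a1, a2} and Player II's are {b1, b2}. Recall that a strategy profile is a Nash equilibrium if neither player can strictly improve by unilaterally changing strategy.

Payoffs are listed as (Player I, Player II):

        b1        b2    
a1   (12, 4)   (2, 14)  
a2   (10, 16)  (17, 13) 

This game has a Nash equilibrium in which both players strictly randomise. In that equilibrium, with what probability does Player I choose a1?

Let x be the probability that Player I plays a1. In a completely mixed equilibrium, Player II must be indifferent between b1 and b2.
Player II's expected payoff from b1 is 4x + 16(1−x); from b2 it is 14x + 13(1−x).
Setting these equal: −12x + 16 = x + 13, so x = 3/13.

3/13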